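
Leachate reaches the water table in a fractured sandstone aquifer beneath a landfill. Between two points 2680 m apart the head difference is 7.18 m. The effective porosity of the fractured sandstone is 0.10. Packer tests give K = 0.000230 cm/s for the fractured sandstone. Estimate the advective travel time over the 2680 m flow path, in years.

Convert K: 0.000230 cm/s × 864 = 0.1987 m/day.
Hydraulic gradient i = Δh / L = 7.18 / 2680 = 0.002679.
Darcy flux q = K · i = 0.1987 × 0.002679 = 0.0005324 m/day.
Seepage velocity v = q / n_e = 0.0005324 / 0.10 = 0.005324 m/day.
Travel time t = L / v = 2680 / 0.005324 = 5.034e+05 days = 1378 years.

1380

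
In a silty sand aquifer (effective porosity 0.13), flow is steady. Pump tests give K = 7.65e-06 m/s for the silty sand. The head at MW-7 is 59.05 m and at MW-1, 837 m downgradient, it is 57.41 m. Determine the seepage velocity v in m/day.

0.00996

Convert K: 7.65e-06 m/s × 86400 = 0.6610 m/day.
Hydraulic gradient i = (59.05 − 57.41) / 837 = 1.64 / 837 = 0.001959.
Darcy flux q = K · i = 0.6610 × 0.001959 = 0.001295 m/day.
Seepage velocity v = q / n_e = 0.001295 / 0.13 = 0.009962 m/day.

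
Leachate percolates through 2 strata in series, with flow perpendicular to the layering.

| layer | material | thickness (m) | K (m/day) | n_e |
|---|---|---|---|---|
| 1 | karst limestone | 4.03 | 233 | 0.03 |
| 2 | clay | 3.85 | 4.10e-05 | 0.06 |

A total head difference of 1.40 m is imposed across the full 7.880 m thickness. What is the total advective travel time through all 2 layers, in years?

With flow normal to the layers, continuity requires the same specific discharge q through every layer.
Σ(b_i/K_i) = 4.03/233 + 3.85/4.10e-05 = 93902 d.
q = Δh / Σ(b_i/K_i) = 1.40 / 93902 = 1.491e-05 m/day.
In each layer the seepage velocity is v_i = q/n_i, so the layer transit time is t_i = b_i·n_i / q:
  layer 1 (karst limestone): t_1 = 4.03 × 0.03 / 1.491e-05 = 8109 d
  layer 2 (clay): t_2 = 3.85 × 0.06 / 1.491e-05 = 15494 d
Total t = Σ t_i = 23603 days = 64.62 years.

64.6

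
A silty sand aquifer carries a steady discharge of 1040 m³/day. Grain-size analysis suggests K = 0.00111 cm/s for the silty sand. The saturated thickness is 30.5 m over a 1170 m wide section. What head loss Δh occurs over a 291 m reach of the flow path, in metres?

Convert K: 0.00111 cm/s × 864 = 0.9590 m/day.
Cross-sectional area A = 1170 × 30.5 = 35685 m².
From Q = K·A·i, i = Q / (K·A) = 1040 / (0.9590 × 35685) = 0.03039.
Head loss Δh = i · L = 0.03039 × 291 = 8.843 m.

8.84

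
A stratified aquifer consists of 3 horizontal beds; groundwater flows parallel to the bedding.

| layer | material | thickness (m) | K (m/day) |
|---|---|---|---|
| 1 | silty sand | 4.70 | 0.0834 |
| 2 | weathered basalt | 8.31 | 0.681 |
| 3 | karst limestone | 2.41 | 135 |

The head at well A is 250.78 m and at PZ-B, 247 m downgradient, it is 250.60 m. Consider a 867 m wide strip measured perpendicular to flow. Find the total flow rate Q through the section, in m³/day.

Flow is parallel to layering, so each bed carries its own Darcy discharge and the transmissivities add.
Σ(K_i·b_i) = 0.0834×4.70 + 0.681×8.31 + 135×2.41 = 331.4 m²/day.
Hydraulic gradient i = (250.78 − 250.60) / 247 = 0.18 / 247 = 0.0007287.
Q = Σ(K_i·b_i) · W · i = 331.4 × 867 × 0.0007287 = 209.4 m³/day.

209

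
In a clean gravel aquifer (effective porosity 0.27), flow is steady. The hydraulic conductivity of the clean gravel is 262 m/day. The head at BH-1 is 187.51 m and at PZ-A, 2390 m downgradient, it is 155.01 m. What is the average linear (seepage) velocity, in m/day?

13.2

Hydraulic gradient i = (187.51 − 155.01) / 2390 = 32.5 / 2390 = 0.01360.
Darcy flux q = K · i = 262.0 × 0.01360 = 3.563 m/day.
Seepage velocity v = q / n_e = 3.563 / 0.27 = 13.20 m/day.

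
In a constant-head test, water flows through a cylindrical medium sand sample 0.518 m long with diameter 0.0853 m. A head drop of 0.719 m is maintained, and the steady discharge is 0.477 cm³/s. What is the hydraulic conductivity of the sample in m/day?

5.20

Cross-sectional area A = π·(d/2)² = π × (0.0853/2)² = 0.005715 m².
Convert discharge: 0.477 cm³/s = 4.770e-07 m³/s.
Darcy's law rearranged: K = Q·L / (A·Δh) = 4.770e-07 × 0.518 / (0.005715 × 0.719) = 6.014e-05 m/s = 5.196 m/day.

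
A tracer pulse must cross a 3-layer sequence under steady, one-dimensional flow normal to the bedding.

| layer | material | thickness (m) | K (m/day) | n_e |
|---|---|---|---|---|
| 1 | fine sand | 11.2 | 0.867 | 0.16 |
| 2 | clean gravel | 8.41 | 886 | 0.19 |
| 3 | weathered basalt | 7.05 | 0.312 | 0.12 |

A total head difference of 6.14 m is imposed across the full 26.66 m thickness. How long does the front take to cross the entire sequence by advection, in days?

With flow normal to the layers, continuity requires the same specific discharge q through every layer.
Σ(b_i/K_i) = 11.2/0.867 + 8.41/886 + 7.05/0.312 = 35.52 d.
q = Δh / Σ(b_i/K_i) = 6.14 / 35.52 = 0.1728 m/day.
In each layer the seepage velocity is v_i = q/n_i, so the layer transit time is t_i = b_i·n_i / q:
  layer 1 (fine sand): t_1 = 11.2 × 0.16 / 0.1728 = 10.37 d
  layer 2 (clean gravel): t_2 = 8.41 × 0.19 / 0.1728 = 9.245 d
  layer 3 (weathered basalt): t_3 = 7.05 × 0.12 / 0.1728 = 4.895 d
Total t = Σ t_i = 24.51 days.

24.5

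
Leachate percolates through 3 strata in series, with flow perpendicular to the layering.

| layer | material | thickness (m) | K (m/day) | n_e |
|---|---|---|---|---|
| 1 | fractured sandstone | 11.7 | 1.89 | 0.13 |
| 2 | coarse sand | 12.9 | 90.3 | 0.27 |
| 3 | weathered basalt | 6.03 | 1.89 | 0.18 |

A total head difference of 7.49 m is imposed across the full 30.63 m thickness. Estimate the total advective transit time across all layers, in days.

With flow normal to the layers, continuity requires the same specific discharge q through every layer.
Σ(b_i/K_i) = 11.7/1.89 + 12.9/90.3 + 6.03/1.89 = 9.524 d.
q = Δh / Σ(b_i/K_i) = 7.49 / 9.524 = 0.7864 m/day.
In each layer the seepage velocity is v_i = q/n_i, so the layer transit time is t_i = b_i·n_i / q:
  layer 1 (fractured sandstone): t_1 = 11.7 × 0.13 / 0.7864 = 1.934 d
  layer 2 (coarse sand): t_2 = 12.9 × 0.27 / 0.7864 = 4.429 d
  layer 3 (weathered basalt): t_3 = 6.03 × 0.18 / 0.7864 = 1.380 d
Total t = Σ t_i = 7.743 days.

7.74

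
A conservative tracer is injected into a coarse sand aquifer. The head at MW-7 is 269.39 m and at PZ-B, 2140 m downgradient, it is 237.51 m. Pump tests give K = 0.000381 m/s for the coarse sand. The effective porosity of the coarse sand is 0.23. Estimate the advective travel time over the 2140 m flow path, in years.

2.75

Convert K: 0.000381 m/s × 86400 = 32.92 m/day.
Hydraulic gradient i = (269.39 − 237.51) / 2140 = 31.88 / 2140 = 0.01490.
Darcy flux q = K · i = 32.92 × 0.01490 = 0.4904 m/day.
Seepage velocity v = q / n_e = 0.4904 / 0.23 = 2.132 m/day.
Travel time t = L / v = 2140 / 2.132 = 1004 days = 2.748 years.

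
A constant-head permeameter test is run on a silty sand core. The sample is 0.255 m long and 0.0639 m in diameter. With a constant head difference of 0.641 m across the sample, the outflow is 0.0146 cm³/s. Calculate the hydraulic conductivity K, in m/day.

Cross-sectional area A = π·(d/2)² = π × (0.0639/2)² = 0.003207 m².
Convert discharge: 0.0146 cm³/s = 1.460e-08 m³/s.
Darcy's law rearranged: K = Q·L / (A·Δh) = 1.460e-08 × 0.255 / (0.003207 × 0.641) = 1.811e-06 m/s = 0.1565 m/day.

0.156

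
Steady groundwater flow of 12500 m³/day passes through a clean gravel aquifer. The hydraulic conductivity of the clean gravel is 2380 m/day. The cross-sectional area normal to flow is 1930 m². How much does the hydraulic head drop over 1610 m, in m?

From Q = K·A·i, i = Q / (K·A) = 12500 / (2380 × 1930) = 0.002721.
Head loss Δh = i · L = 0.002721 × 1610 = 4.381 m.

4.38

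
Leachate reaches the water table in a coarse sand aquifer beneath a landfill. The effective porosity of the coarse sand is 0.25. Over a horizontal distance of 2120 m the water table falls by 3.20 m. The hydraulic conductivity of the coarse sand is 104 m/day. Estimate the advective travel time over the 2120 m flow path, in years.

Hydraulic gradient i = Δh / L = 3.20 / 2120 = 0.001509.
Darcy flux q = K · i = 104.0 × 0.001509 = 0.1570 m/day.
Seepage velocity v = q / n_e = 0.1570 / 0.25 = 0.6279 m/day.
Travel time t = L / v = 2120 / 0.6279 = 3376 days = 9.244 years.

9.24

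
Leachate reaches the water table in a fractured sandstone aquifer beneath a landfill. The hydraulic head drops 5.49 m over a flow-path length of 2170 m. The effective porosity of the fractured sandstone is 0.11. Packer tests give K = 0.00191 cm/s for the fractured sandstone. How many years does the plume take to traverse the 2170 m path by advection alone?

157

Convert K: 0.00191 cm/s × 864 = 1.650 m/day.
Hydraulic gradient i = Δh / L = 5.49 / 2170 = 0.002530.
Darcy flux q = K · i = 1.650 × 0.002530 = 0.004175 m/day.
Seepage velocity v = q / n_e = 0.004175 / 0.11 = 0.03795 m/day.
Travel time t = L / v = 2170 / 0.03795 = 57173 days = 156.5 years.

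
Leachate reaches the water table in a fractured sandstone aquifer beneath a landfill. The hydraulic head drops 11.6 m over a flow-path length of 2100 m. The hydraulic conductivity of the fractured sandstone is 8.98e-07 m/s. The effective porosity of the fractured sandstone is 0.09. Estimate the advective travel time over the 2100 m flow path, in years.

Convert K: 8.98e-07 m/s × 86400 = 0.07759 m/day.
Hydraulic gradient i = Δh / L = 11.6 / 2100 = 0.005524.
Darcy flux q = K · i = 0.07759 × 0.005524 = 0.0004286 m/day.
Seepage velocity v = q / n_e = 0.0004286 / 0.09 = 0.004762 m/day.
Travel time t = L / v = 2100 / 0.004762 = 4.410e+05 days = 1207 years.

1210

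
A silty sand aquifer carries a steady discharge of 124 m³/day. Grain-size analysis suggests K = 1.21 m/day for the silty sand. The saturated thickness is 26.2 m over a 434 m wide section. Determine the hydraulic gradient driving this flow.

Cross-sectional area A = 434 × 26.2 = 11371 m².
From Q = K·A·i, i = Q / (K·A) = 124 / (1.210 × 11371) = 0.009013.

0.00901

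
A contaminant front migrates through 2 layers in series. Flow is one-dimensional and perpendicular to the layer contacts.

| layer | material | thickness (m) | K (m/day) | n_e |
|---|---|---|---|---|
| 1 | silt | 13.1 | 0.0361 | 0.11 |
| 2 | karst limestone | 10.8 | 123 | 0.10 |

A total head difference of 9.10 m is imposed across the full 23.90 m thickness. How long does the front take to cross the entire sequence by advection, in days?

With flow normal to the layers, continuity requires the same specific discharge q through every layer.
Σ(b_i/K_i) = 13.1/0.0361 + 10.8/123 = 363.0 d.
q = Δh / Σ(b_i/K_i) = 9.10 / 363.0 = 0.02507 m/day.
In each layer the seepage velocity is v_i = q/n_i, so the layer transit time is t_i = b_i·n_i / q:
  layer 1 (silt): t_1 = 13.1 × 0.11 / 0.02507 = 57.48 d
  layer 2 (karst limestone): t_2 = 10.8 × 0.10 / 0.02507 = 43.08 d
Total t = Σ t_i = 100.6 days.

101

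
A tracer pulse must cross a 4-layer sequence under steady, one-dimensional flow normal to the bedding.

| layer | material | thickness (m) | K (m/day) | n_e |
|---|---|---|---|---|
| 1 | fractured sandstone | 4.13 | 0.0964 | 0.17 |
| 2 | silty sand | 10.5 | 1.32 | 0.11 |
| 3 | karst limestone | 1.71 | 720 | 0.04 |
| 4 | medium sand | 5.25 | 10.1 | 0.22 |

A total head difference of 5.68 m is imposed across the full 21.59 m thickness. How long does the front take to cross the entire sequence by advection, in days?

With flow normal to the layers, continuity requires the same specific discharge q through every layer.
Σ(b_i/K_i) = 4.13/0.0964 + 10.5/1.32 + 1.71/720 + 5.25/10.1 = 51.32 d.
q = Δh / Σ(b_i/K_i) = 5.68 / 51.32 = 0.1107 m/day.
In each layer the seepage velocity is v_i = q/n_i, so the layer transit time is t_i = b_i·n_i / q:
  layer 1 (fractured sandstone): t_1 = 4.13 × 0.17 / 0.1107 = 6.344 d
  layer 2 (silty sand): t_2 = 10.5 × 0.11 / 0.1107 = 10.44 d
  layer 3 (karst limestone): t_3 = 1.71 × 0.04 / 0.1107 = 0.6180 d
  layer 4 (medium sand): t_4 = 5.25 × 0.22 / 0.1107 = 10.44 d
Total t = Σ t_i = 27.83 days.

27.8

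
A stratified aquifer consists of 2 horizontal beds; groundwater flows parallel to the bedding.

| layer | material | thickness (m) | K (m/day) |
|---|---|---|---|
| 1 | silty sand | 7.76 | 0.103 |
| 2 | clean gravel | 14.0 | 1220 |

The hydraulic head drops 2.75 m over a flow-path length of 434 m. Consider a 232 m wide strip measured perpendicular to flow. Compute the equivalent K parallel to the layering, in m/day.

Flow is parallel to layering, so each bed carries its own Darcy discharge and the transmissivities add.
Σ(K_i·b_i) = 0.103×7.76 + 1220×14.0 = 17081 m²/day.
Total thickness b = 21.76 m, so K_eq = Σ(K_i·b_i)/b = 785.0 m/day.

785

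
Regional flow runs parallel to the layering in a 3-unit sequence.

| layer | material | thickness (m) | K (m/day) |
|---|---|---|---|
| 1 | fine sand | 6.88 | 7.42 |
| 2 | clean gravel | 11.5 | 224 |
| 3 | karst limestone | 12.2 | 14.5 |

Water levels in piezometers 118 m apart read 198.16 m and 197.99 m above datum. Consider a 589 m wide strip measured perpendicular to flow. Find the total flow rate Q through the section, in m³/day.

2380

Flow is parallel to layering, so each bed carries its own Darcy discharge and the transmissivities add.
Σ(K_i·b_i) = 7.42×6.88 + 224×11.5 + 14.5×12.2 = 2804 m²/day.
Hydraulic gradient i = (198.16 − 197.99) / 118 = 0.17 / 118 = 0.001441.
Q = Σ(K_i·b_i) · W · i = 2804 × 589 × 0.001441 = 2379 m³/day.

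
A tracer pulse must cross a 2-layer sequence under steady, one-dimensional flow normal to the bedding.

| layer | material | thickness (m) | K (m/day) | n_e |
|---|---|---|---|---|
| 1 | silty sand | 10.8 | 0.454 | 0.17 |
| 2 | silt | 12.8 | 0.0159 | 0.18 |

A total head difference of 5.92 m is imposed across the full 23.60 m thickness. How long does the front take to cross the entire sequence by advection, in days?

With flow normal to the layers, continuity requires the same specific discharge q through every layer.
Σ(b_i/K_i) = 10.8/0.454 + 12.8/0.0159 = 828.8 d.
q = Δh / Σ(b_i/K_i) = 5.92 / 828.8 = 0.007143 m/day.
In each layer the seepage velocity is v_i = q/n_i, so the layer transit time is t_i = b_i·n_i / q:
  layer 1 (silty sand): t_1 = 10.8 × 0.17 / 0.007143 = 257.0 d
  layer 2 (silt): t_2 = 12.8 × 0.18 / 0.007143 = 322.6 d
Total t = Σ t_i = 579.6 days.

580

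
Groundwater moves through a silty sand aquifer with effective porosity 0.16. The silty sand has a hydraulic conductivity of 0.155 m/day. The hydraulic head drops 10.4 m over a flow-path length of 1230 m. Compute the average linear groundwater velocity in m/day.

0.00819

Hydraulic gradient i = Δh / L = 10.4 / 1230 = 0.008455.
Darcy flux q = K · i = 0.1550 × 0.008455 = 0.001311 m/day.
Seepage velocity v = q / n_e = 0.001311 / 0.16 = 0.008191 m/day.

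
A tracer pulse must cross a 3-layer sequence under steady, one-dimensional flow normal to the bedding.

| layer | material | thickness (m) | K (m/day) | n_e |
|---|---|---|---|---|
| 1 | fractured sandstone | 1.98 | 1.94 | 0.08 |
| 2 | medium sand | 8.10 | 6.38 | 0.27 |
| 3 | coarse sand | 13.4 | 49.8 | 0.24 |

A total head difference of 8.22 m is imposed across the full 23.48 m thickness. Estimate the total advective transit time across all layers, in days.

1.73

With flow normal to the layers, continuity requires the same specific discharge q through every layer.
Σ(b_i/K_i) = 1.98/1.94 + 8.10/6.38 + 13.4/49.8 = 2.559 d.
q = Δh / Σ(b_i/K_i) = 8.22 / 2.559 = 3.212 m/day.
In each layer the seepage velocity is v_i = q/n_i, so the layer transit time is t_i = b_i·n_i / q:
  layer 1 (fractured sandstone): t_1 = 1.98 × 0.08 / 3.212 = 0.04932 d
  layer 2 (medium sand): t_2 = 8.10 × 0.27 / 3.212 = 0.6809 d
  layer 3 (coarse sand): t_3 = 13.4 × 0.24 / 3.212 = 1.001 d
Total t = Σ t_i = 1.732 days.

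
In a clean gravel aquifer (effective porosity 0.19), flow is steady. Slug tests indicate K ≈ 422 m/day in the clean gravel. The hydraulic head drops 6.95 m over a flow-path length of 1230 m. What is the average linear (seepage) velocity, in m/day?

Hydraulic gradient i = Δh / L = 6.95 / 1230 = 0.005650.
Darcy flux q = K · i = 422.0 × 0.005650 = 2.384 m/day.
Seepage velocity v = q / n_e = 2.384 / 0.19 = 12.55 m/day.

12.5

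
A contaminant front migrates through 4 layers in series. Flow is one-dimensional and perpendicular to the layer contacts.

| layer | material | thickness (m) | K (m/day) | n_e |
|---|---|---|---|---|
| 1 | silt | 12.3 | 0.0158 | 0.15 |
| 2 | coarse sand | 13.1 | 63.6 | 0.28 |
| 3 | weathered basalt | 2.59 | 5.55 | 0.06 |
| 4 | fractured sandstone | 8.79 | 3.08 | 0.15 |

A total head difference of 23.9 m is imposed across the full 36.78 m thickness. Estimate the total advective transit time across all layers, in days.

229

With flow normal to the layers, continuity requires the same specific discharge q through every layer.
Σ(b_i/K_i) = 12.3/0.0158 + 13.1/63.6 + 2.59/5.55 + 8.79/3.08 = 782.0 d.
q = Δh / Σ(b_i/K_i) = 23.9 / 782.0 = 0.03056 m/day.
In each layer the seepage velocity is v_i = q/n_i, so the layer transit time is t_i = b_i·n_i / q:
  layer 1 (silt): t_1 = 12.3 × 0.15 / 0.03056 = 60.37 d
  layer 2 (coarse sand): t_2 = 13.1 × 0.28 / 0.03056 = 120.0 d
  layer 3 (weathered basalt): t_3 = 2.59 × 0.06 / 0.03056 = 5.085 d
  layer 4 (fractured sandstone): t_4 = 8.79 × 0.15 / 0.03056 = 43.14 d
Total t = Σ t_i = 228.6 days.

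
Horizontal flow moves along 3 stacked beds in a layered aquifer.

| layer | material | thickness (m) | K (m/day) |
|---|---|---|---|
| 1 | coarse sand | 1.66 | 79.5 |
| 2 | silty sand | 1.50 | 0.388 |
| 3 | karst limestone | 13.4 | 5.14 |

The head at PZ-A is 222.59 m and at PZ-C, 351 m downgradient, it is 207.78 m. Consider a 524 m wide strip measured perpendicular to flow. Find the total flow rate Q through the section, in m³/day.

Flow is parallel to layering, so each bed carries its own Darcy discharge and the transmissivities add.
Σ(K_i·b_i) = 79.5×1.66 + 0.388×1.50 + 5.14×13.4 = 201.4 m²/day.
Hydraulic gradient i = (222.59 − 207.78) / 351 = 14.81 / 351 = 0.04219.
Q = Σ(K_i·b_i) · W · i = 201.4 × 524 × 0.04219 = 4453 m³/day.

4450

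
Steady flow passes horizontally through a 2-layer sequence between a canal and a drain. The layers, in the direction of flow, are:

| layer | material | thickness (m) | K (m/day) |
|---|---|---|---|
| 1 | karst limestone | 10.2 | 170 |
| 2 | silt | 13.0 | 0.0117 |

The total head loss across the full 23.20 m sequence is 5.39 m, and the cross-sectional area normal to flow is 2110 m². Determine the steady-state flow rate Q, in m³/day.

Flow is perpendicular to layering, so the layers act in series and the equivalent K is the thickness-weighted harmonic mean.
Total thickness L = 10.2 + 13.0 = 23.20 m.
Σ(b_i/K_i) = 10.2/170 + 13.0/0.0117 = 1111 d.
K_eq = L / Σ(b_i/K_i) = 23.20 / 1111 = 0.02088 m/day.
Q = K_eq · A · (Δh/L) = 0.02088 × 2110 × (5.39/23.20) = 10.24 m³/day.

10.2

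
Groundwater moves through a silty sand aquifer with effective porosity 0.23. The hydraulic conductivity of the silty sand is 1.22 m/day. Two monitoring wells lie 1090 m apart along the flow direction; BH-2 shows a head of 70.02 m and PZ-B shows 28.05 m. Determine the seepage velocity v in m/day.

0.204

Hydraulic gradient i = (70.02 − 28.05) / 1090 = 41.97 / 1090 = 0.03850.
Darcy flux q = K · i = 1.220 × 0.03850 = 0.04698 m/day.
Seepage velocity v = q / n_e = 0.04698 / 0.23 = 0.2042 m/day.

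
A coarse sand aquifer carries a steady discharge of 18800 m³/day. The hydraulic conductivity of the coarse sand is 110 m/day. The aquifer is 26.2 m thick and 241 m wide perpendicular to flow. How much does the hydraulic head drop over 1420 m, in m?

38.4

Cross-sectional area A = 241 × 26.2 = 6314 m².
From Q = K·A·i, i = Q / (K·A) = 18800 / (110.0 × 6314) = 0.02707.
Head loss Δh = i · L = 0.02707 × 1420 = 38.44 m.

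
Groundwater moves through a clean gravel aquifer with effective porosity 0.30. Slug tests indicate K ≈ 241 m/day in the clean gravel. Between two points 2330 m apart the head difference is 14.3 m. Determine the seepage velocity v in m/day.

4.93

Hydraulic gradient i = Δh / L = 14.3 / 2330 = 0.006137.
Darcy flux q = K · i = 241.0 × 0.006137 = 1.479 m/day.
Seepage velocity v = q / n_e = 1.479 / 0.30 = 4.930 m/day.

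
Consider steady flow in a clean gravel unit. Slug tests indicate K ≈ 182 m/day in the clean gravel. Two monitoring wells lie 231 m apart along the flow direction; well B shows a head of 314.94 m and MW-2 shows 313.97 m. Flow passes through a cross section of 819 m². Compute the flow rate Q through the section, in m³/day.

626

Hydraulic gradient i = (314.94 − 313.97) / 231 = 0.97 / 231 = 0.004199.
Darcy's law: Q = K · A · i = 182.0 × 819.0 × 0.004199 = 625.9 m³/day.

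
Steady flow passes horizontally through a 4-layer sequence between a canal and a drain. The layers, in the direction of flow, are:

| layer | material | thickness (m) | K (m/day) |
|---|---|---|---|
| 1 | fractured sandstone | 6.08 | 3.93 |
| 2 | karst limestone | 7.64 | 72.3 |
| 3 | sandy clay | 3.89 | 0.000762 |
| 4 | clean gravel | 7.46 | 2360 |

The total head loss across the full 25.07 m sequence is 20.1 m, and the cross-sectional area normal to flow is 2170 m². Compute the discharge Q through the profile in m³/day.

Flow is perpendicular to layering, so the layers act in series and the equivalent K is the thickness-weighted harmonic mean.
Total thickness L = 6.08 + 7.64 + 3.89 + 7.46 = 25.07 m.
Σ(b_i/K_i) = 6.08/3.93 + 7.64/72.3 + 3.89/0.000762 + 7.46/2360 = 5107 d.
K_eq = L / Σ(b_i/K_i) = 25.07 / 5107 = 0.004909 m/day.
Q = K_eq · A · (Δh/L) = 0.004909 × 2170 × (20.1/25.07) = 8.541 m³/day.

8.54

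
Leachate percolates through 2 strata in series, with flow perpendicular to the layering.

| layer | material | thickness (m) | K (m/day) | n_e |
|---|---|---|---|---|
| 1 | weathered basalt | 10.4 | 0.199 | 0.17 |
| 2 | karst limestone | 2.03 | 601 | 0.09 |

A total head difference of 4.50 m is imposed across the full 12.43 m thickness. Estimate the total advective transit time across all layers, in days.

With flow normal to the layers, continuity requires the same specific discharge q through every layer.
Σ(b_i/K_i) = 10.4/0.199 + 2.03/601 = 52.26 d.
q = Δh / Σ(b_i/K_i) = 4.50 / 52.26 = 0.08610 m/day.
In each layer the seepage velocity is v_i = q/n_i, so the layer transit time is t_i = b_i·n_i / q:
  layer 1 (weathered basalt): t_1 = 10.4 × 0.17 / 0.08610 = 20.53 d
  layer 2 (karst limestone): t_2 = 2.03 × 0.09 / 0.08610 = 2.122 d
Total t = Σ t_i = 22.66 days.

22.7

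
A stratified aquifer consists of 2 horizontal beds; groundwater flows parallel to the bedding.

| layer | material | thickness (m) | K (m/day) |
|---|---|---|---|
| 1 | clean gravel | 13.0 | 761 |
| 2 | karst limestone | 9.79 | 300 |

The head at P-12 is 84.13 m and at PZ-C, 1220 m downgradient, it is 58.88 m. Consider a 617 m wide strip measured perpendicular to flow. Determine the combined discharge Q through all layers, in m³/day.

Flow is parallel to layering, so each bed carries its own Darcy discharge and the transmissivities add.
Σ(K_i·b_i) = 761×13.0 + 300×9.79 = 12830 m²/day.
Hydraulic gradient i = (84.13 − 58.88) / 1220 = 25.25 / 1220 = 0.02070.
Q = Σ(K_i·b_i) · W · i = 12830 × 617 × 0.02070 = 1.638e+05 m³/day.

164000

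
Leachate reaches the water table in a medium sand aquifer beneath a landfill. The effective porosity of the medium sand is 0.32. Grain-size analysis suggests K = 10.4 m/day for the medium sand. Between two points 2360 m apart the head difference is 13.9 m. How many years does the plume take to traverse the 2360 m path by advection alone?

33.8

Hydraulic gradient i = Δh / L = 13.9 / 2360 = 0.005890.
Darcy flux q = K · i = 10.40 × 0.005890 = 0.06125 m/day.
Seepage velocity v = q / n_e = 0.06125 / 0.32 = 0.1914 m/day.
Travel time t = L / v = 2360 / 0.1914 = 12329 days = 33.75 years.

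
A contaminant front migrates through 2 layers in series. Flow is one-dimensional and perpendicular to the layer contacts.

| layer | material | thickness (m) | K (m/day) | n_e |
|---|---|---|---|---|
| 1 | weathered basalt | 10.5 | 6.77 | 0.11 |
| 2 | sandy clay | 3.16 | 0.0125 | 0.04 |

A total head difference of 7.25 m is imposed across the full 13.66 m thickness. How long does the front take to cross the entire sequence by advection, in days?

With flow normal to the layers, continuity requires the same specific discharge q through every layer.
Σ(b_i/K_i) = 10.5/6.77 + 3.16/0.0125 = 254.4 d.
q = Δh / Σ(b_i/K_i) = 7.25 / 254.4 = 0.02850 m/day.
In each layer the seepage velocity is v_i = q/n_i, so the layer transit time is t_i = b_i·n_i / q:
  layer 1 (weathered basalt): t_1 = 10.5 × 0.11 / 0.02850 = 40.52 d
  layer 2 (sandy clay): t_2 = 3.16 × 0.04 / 0.02850 = 4.434 d
Total t = Σ t_i = 44.96 days.

45.0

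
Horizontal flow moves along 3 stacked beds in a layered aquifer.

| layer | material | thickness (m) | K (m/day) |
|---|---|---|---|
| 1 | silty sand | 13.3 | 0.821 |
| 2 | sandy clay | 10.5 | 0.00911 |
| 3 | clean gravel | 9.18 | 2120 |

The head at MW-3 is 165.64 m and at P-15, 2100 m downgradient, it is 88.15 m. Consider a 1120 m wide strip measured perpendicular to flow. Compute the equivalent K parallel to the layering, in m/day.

590

Flow is parallel to layering, so each bed carries its own Darcy discharge and the transmissivities add.
Σ(K_i·b_i) = 0.821×13.3 + 0.00911×10.5 + 2120×9.18 = 19473 m²/day.
Total thickness b = 32.98 m, so K_eq = Σ(K_i·b_i)/b = 590.4 m/day.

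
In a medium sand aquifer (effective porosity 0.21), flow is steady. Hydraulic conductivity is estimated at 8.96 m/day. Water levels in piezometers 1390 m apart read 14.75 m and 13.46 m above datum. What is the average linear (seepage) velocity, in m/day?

Hydraulic gradient i = (14.75 − 13.46) / 1390 = 1.29 / 1390 = 0.0009281.
Darcy flux q = K · i = 8.960 × 0.0009281 = 0.008315 m/day.
Seepage velocity v = q / n_e = 0.008315 / 0.21 = 0.03960 m/day.

0.0396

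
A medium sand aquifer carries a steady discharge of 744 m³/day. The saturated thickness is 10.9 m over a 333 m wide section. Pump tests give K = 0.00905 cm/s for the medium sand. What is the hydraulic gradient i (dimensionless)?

Convert K: 0.00905 cm/s × 864 = 7.819 m/day.
Cross-sectional area A = 333 × 10.9 = 3630 m².
From Q = K·A·i, i = Q / (K·A) = 744 / (7.819 × 3630) = 0.02621.

0.0262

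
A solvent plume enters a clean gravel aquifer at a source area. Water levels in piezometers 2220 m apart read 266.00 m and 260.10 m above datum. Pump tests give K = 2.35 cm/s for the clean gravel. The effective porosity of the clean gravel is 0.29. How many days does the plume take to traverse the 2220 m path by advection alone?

Convert K: 2.35 cm/s × 864 = 2030 m/day.
Hydraulic gradient i = (266.00 − 260.10) / 2220 = 5.9 / 2220 = 0.002658.
Darcy flux q = K · i = 2030 × 0.002658 = 5.396 m/day.
Seepage velocity v = q / n_e = 5.396 / 0.29 = 18.61 m/day.
Travel time t = L / v = 2220 / 18.61 = 119.3 days.

119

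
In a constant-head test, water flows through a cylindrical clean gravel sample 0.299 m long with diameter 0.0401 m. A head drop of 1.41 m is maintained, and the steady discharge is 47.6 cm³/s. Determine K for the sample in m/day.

Cross-sectional area A = π·(d/2)² = π × (0.0401/2)² = 0.001263 m².
Convert discharge: 47.6 cm³/s = 4.760e-05 m³/s.
Darcy's law rearranged: K = Q·L / (A·Δh) = 4.760e-05 × 0.299 / (0.001263 × 1.41) = 0.007992 m/s = 690.5 m/day.

691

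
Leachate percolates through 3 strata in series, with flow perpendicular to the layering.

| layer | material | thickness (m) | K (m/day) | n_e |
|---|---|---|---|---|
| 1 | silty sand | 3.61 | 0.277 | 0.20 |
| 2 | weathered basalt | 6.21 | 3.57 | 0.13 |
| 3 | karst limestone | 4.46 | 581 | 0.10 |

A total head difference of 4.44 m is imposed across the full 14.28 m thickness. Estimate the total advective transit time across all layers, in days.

6.58

With flow normal to the layers, continuity requires the same specific discharge q through every layer.
Σ(b_i/K_i) = 3.61/0.277 + 6.21/3.57 + 4.46/581 = 14.78 d.
q = Δh / Σ(b_i/K_i) = 4.44 / 14.78 = 0.3004 m/day.
In each layer the seepage velocity is v_i = q/n_i, so the layer transit time is t_i = b_i·n_i / q:
  layer 1 (silty sand): t_1 = 3.61 × 0.20 / 0.3004 = 2.403 d
  layer 2 (weathered basalt): t_2 = 6.21 × 0.13 / 0.3004 = 2.687 d
  layer 3 (karst limestone): t_3 = 4.46 × 0.10 / 0.3004 = 1.485 d
Total t = Σ t_i = 6.575 days.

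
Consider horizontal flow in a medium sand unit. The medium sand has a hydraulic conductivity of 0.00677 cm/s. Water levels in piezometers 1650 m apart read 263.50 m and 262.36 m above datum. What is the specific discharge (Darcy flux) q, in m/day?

0.00404

Convert K: 0.00677 cm/s × 864 = 5.849 m/day.
Hydraulic gradient i = (263.50 − 262.36) / 1650 = 1.14 / 1650 = 0.0006909.
Specific discharge q = K · i = 5.849 × 0.0006909 = 0.004041 m/day.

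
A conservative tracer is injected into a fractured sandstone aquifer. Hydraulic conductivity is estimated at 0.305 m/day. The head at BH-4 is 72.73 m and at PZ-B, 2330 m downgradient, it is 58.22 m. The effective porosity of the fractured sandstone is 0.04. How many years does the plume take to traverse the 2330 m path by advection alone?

Hydraulic gradient i = (72.73 − 58.22) / 2330 = 14.51 / 2330 = 0.006227.
Darcy flux q = K · i = 0.3050 × 0.006227 = 0.001899 m/day.
Seepage velocity v = q / n_e = 0.001899 / 0.04 = 0.04748 m/day.
Travel time t = L / v = 2330 / 0.04748 = 49069 days = 134.3 years.

134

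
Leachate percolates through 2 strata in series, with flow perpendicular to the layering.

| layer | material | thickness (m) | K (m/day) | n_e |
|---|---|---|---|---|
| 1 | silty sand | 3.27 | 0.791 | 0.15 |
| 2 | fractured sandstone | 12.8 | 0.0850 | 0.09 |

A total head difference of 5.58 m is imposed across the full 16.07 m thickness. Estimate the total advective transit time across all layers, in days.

45.5

With flow normal to the layers, continuity requires the same specific discharge q through every layer.
Σ(b_i/K_i) = 3.27/0.791 + 12.8/0.0850 = 154.7 d.
q = Δh / Σ(b_i/K_i) = 5.58 / 154.7 = 0.03606 m/day.
In each layer the seepage velocity is v_i = q/n_i, so the layer transit time is t_i = b_i·n_i / q:
  layer 1 (silty sand): t_1 = 3.27 × 0.15 / 0.03606 = 13.60 d
  layer 2 (fractured sandstone): t_2 = 12.8 × 0.09 / 0.03606 = 31.94 d
Total t = Σ t_i = 45.54 days.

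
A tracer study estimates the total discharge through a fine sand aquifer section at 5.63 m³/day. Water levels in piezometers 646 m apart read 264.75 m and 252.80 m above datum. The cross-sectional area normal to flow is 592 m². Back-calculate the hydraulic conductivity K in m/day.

Hydraulic gradient i = (264.75 − 252.80) / 646 = 11.95 / 646 = 0.01850.
From Q = K·A·i, K = Q / (A·i) = 5.63 / (592.0 × 0.01850) = 0.5141 m/day.

0.514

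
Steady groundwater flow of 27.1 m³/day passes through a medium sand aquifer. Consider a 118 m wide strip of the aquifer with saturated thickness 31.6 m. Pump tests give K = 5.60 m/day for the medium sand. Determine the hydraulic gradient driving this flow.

0.00130

Cross-sectional area A = 118 × 31.6 = 3729 m².
From Q = K·A·i, i = Q / (K·A) = 27.1 / (5.600 × 3729) = 0.001298.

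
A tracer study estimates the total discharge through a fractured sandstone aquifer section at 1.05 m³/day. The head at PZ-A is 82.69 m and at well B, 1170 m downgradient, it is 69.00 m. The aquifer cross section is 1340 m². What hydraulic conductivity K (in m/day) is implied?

Hydraulic gradient i = (82.69 − 69.00) / 1170 = 13.69 / 1170 = 0.01170.
From Q = K·A·i, K = Q / (A·i) = 1.05 / (1340 × 0.01170) = 0.06697 m/day.

0.0670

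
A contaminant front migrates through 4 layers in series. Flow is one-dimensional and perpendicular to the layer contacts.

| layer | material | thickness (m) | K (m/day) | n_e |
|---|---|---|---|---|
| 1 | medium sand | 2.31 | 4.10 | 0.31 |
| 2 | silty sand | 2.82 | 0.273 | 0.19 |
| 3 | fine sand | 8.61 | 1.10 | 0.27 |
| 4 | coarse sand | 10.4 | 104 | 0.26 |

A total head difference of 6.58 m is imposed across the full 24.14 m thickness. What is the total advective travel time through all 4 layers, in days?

18.0

With flow normal to the layers, continuity requires the same specific discharge q through every layer.
Σ(b_i/K_i) = 2.31/4.10 + 2.82/0.273 + 8.61/1.10 + 10.4/104 = 18.82 d.
q = Δh / Σ(b_i/K_i) = 6.58 / 18.82 = 0.3496 m/day.
In each layer the seepage velocity is v_i = q/n_i, so the layer transit time is t_i = b_i·n_i / q:
  layer 1 (medium sand): t_1 = 2.31 × 0.31 / 0.3496 = 2.048 d
  layer 2 (silty sand): t_2 = 2.82 × 0.19 / 0.3496 = 1.533 d
  layer 3 (fine sand): t_3 = 8.61 × 0.27 / 0.3496 = 6.649 d
  layer 4 (coarse sand): t_4 = 10.4 × 0.26 / 0.3496 = 7.734 d
Total t = Σ t_i = 17.96 days.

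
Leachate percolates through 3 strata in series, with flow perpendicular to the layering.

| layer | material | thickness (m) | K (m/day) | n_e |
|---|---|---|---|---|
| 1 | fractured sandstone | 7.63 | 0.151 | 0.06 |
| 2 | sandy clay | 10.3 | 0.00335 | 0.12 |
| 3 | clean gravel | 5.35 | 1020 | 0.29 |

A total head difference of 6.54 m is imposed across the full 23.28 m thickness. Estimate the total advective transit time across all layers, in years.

4.25

With flow normal to the layers, continuity requires the same specific discharge q through every layer.
Σ(b_i/K_i) = 7.63/0.151 + 10.3/0.00335 + 5.35/1020 = 3125 d.
q = Δh / Σ(b_i/K_i) = 6.54 / 3125 = 0.002093 m/day.
In each layer the seepage velocity is v_i = q/n_i, so the layer transit time is t_i = b_i·n_i / q:
  layer 1 (fractured sandstone): t_1 = 7.63 × 0.06 / 0.002093 = 218.8 d
  layer 2 (sandy clay): t_2 = 10.3 × 0.12 / 0.002093 = 590.6 d
  layer 3 (clean gravel): t_3 = 5.35 × 0.29 / 0.002093 = 741.4 d
Total t = Σ t_i = 1551 days = 4.246 years.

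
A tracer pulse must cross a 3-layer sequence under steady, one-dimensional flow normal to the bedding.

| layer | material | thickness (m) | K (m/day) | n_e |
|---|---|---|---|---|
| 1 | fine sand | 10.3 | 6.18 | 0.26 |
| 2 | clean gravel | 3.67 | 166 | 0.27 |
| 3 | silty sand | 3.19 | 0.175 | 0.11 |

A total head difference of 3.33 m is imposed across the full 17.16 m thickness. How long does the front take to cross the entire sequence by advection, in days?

24.0

With flow normal to the layers, continuity requires the same specific discharge q through every layer.
Σ(b_i/K_i) = 10.3/6.18 + 3.67/166 + 3.19/0.175 = 19.92 d.
q = Δh / Σ(b_i/K_i) = 3.33 / 19.92 = 0.1672 m/day.
In each layer the seepage velocity is v_i = q/n_i, so the layer transit time is t_i = b_i·n_i / q:
  layer 1 (fine sand): t_1 = 10.3 × 0.26 / 0.1672 = 16.02 d
  layer 2 (clean gravel): t_2 = 3.67 × 0.27 / 0.1672 = 5.927 d
  layer 3 (silty sand): t_3 = 3.19 × 0.11 / 0.1672 = 2.099 d
Total t = Σ t_i = 24.04 days.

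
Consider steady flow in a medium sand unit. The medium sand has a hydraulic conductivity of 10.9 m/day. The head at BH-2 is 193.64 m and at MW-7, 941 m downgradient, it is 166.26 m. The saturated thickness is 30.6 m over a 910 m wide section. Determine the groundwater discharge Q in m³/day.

Cross-sectional area A = 910 × 30.6 = 27846 m².
Hydraulic gradient i = (193.64 − 166.26) / 941 = 27.38 / 941 = 0.02910.
Darcy's law: Q = K · A · i = 10.90 × 27846 × 0.02910 = 8831 m³/day.

8830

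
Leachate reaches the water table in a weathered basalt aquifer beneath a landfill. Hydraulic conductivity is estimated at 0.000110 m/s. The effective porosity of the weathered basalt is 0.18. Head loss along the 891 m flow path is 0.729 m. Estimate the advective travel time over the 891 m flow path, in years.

56.5

Convert K: 0.000110 m/s × 86400 = 9.504 m/day.
Hydraulic gradient i = Δh / L = 0.729 / 891 = 0.0008182.
Darcy flux q = K · i = 9.504 × 0.0008182 = 0.007776 m/day.
Seepage velocity v = q / n_e = 0.007776 / 0.18 = 0.04320 m/day.
Travel time t = L / v = 891 / 0.04320 = 20625 days = 56.47 years.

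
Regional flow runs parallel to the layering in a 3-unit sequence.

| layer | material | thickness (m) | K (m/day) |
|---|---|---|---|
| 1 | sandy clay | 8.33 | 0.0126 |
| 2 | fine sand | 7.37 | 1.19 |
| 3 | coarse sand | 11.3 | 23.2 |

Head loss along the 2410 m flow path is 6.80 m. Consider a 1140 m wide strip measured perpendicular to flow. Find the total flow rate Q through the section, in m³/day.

872

Flow is parallel to layering, so each bed carries its own Darcy discharge and the transmissivities add.
Σ(K_i·b_i) = 0.0126×8.33 + 1.19×7.37 + 23.2×11.3 = 271.0 m²/day.
Hydraulic gradient i = Δh / L = 6.80 / 2410 = 0.002822.
Q = Σ(K_i·b_i) · W · i = 271.0 × 1140 × 0.002822 = 871.8 m³/day.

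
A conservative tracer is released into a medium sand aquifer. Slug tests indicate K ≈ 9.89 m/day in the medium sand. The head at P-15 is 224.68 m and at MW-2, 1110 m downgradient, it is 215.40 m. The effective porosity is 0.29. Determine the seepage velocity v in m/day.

Hydraulic gradient i = (224.68 − 215.40) / 1110 = 9.28 / 1110 = 0.008360.
Darcy flux q = K · i = 9.890 × 0.008360 = 0.08268 m/day.
Seepage velocity v = q / n_e = 0.08268 / 0.29 = 0.2851 m/day.

0.285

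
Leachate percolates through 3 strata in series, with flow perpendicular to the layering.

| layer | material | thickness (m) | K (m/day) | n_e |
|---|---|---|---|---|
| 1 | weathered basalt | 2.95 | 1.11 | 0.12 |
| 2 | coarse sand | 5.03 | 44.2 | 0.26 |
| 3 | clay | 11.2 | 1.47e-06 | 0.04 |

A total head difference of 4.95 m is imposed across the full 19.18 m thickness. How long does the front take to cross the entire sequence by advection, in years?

With flow normal to the layers, continuity requires the same specific discharge q through every layer.
Σ(b_i/K_i) = 2.95/1.11 + 5.03/44.2 + 11.2/1.47e-06 = 7.619e+06 d.
q = Δh / Σ(b_i/K_i) = 4.95 / 7.619e+06 = 6.497e-07 m/day.
In each layer the seepage velocity is v_i = q/n_i, so the layer transit time is t_i = b_i·n_i / q:
  layer 1 (weathered basalt): t_1 = 2.95 × 0.12 / 6.497e-07 = 5.449e+05 d
  layer 2 (coarse sand): t_2 = 5.03 × 0.26 / 6.497e-07 = 2.013e+06 d
  layer 3 (clay): t_3 = 11.2 × 0.04 / 6.497e-07 = 6.896e+05 d
Total t = Σ t_i = 3.247e+06 days = 8891 years.

8890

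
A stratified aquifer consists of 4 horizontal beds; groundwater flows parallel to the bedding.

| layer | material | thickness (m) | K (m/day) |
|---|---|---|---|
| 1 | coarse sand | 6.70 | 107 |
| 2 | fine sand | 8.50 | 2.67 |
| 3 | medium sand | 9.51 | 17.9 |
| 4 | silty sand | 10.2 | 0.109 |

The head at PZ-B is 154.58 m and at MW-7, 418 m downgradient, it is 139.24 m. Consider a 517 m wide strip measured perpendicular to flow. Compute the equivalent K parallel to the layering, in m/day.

Flow is parallel to layering, so each bed carries its own Darcy discharge and the transmissivities add.
Σ(K_i·b_i) = 107×6.70 + 2.67×8.50 + 17.9×9.51 + 0.109×10.2 = 910.9 m²/day.
Total thickness b = 34.91 m, so K_eq = Σ(K_i·b_i)/b = 26.09 m/day.

26.1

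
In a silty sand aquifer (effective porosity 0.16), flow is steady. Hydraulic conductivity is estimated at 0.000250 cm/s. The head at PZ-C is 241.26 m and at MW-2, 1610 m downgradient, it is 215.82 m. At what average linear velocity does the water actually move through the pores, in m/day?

Convert K: 0.000250 cm/s × 864 = 0.2160 m/day.
Hydraulic gradient i = (241.26 − 215.82) / 1610 = 25.44 / 1610 = 0.01580.
Darcy flux q = K · i = 0.2160 × 0.01580 = 0.003413 m/day.
Seepage velocity v = q / n_e = 0.003413 / 0.16 = 0.02133 m/day.

0.0213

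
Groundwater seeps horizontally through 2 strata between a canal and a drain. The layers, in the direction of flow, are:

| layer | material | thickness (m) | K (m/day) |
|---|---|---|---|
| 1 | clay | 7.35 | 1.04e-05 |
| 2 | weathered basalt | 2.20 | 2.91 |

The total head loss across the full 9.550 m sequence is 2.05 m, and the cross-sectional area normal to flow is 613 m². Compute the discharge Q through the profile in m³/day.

Flow is perpendicular to layering, so the layers act in series and the equivalent K is the thickness-weighted harmonic mean.
Total thickness L = 7.35 + 2.20 = 9.550 m.
Σ(b_i/K_i) = 7.35/1.04e-05 + 2.20/2.91 = 7.067e+05 d.
K_eq = L / Σ(b_i/K_i) = 9.550 / 7.067e+05 = 1.351e-05 m/day.
Q = K_eq · A · (Δh/L) = 1.351e-05 × 613 × (2.05/9.550) = 0.001778 m³/day.

0.00178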